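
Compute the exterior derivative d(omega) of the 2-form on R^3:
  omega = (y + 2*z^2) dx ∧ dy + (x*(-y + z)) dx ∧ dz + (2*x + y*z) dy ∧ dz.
d(omega) = (x + 4*z + 2) dx ∧ dy ∧ dz

For a 2-form omega = sum_{i<j} g_{ij} dx_i ∧ dx_j, the exterior derivative is
  d(omega) = sum_{i<j} d(g_{ij}) ∧ dx_i ∧ dx_j = sum_{i<j, k} (∂g_{ij}/∂x_k) dx_k ∧ dx_i ∧ dx_j.
Expand each term, using dx_k ∧ dx_i ∧ dx_j = sgn(permutation) dx_{(a)} ∧ dx_{(b)} ∧ dx_{(c)} with (a < b < c) sorted:
  d(y + 2*z^2) includes (∂/∂z)(y + 2*z^2) dz = (4*z) dz, which multiplied by dx ∧ dy gives (4*z) dx ∧ dy ∧ dz
  d(x*(-y + z)) includes (∂/∂y)(x*(-y + z)) dy = (-x) dy, which multiplied by dx ∧ dz gives (x) dx ∧ dy ∧ dz
  d(2*x + y*z) includes (∂/∂x)(2*x + y*z) dx = (2) dx, which multiplied by dy ∧ dz gives (2) dx ∧ dy ∧ dz
Collecting like 3-forms: d(omega) = (x + 4*z + 2) dx ∧ dy ∧ dz.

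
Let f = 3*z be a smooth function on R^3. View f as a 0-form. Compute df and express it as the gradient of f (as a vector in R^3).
df = (0) dx + (0) dy + (3) dz; grad f = (0, 0, 3)

For a 0-form f, d f = (∂f/∂x) dx + (∂f/∂y) dy + (∂f/∂z) dz. The components of the vector representation are exactly the entries of grad f in Cartesian coordinates:
  ∂f/∂x = 0
  ∂f/∂y = 0
  ∂f/∂z = 3.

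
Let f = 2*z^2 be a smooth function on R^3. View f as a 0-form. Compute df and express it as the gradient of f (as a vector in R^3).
df = (0) dx + (0) dy + (4*z) dz; grad f = (0, 0, 4*z)

For a 0-form f, d f = (∂f/∂x) dx + (∂f/∂y) dy + (∂f/∂z) dz. The components of the vector representation are exactly the entries of grad f in Cartesian coordinates:
  ∂f/∂x = 0
  ∂f/∂y = 0
  ∂f/∂z = 4*z.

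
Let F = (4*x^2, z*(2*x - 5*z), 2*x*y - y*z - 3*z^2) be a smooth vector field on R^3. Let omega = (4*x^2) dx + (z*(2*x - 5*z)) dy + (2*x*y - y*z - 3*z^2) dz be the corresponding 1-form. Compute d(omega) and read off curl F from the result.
d(omega) = (9*z) dy ∧ dz + (-2*y) dz ∧ dx + (2*z) dx ∧ dy; curl F = (9*z, -2*y, 2*z)

d omega = sum_{i<j} (∂f_j/∂x_i - ∂f_i/∂x_j) dx_i ∧ dx_j. Under the identification (dy ∧ dz, dz ∧ dx, dx ∧ dy) ↔ (e_x, e_y, e_z), the coefficients are exactly the components of curl F. Compute:
  ∂R/∂y - ∂Q/∂z = (2*x - z) - (2*x - 10*z) = 9*z
  ∂P/∂z - ∂R/∂x = (0) - (2*y) = -2*y
  ∂Q/∂x - ∂P/∂y = (2*z) - (0) = 2*z.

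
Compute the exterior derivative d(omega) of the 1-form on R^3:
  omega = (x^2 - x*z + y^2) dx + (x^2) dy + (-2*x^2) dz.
d(omega) = (2*x - 2*y) dx ∧ dy + (-3*x) dx ∧ dz

For a 1-form omega = sum_i f_i dx_i, the exterior derivative is
  d(omega) = sum_{i < j} (∂f_j/∂x_i - ∂f_i/∂x_j) dx_i ∧ dx_j.
  coefficient of dx ∧ dy: ∂f_2/∂x - ∂f_1/∂y = ∂(x^2)/∂x - ∂(x^2 - x*z + y^2)/∂y = 2*x - 2*y
  coefficient of dx ∧ dz: ∂f_3/∂x - ∂f_1/∂z = ∂(-2*x^2)/∂x - ∂(x^2 - x*z + y^2)/∂z = -3*x
Assembling: d(omega) = (2*x - 2*y) dx ∧ dy + (-3*x) dx ∧ dz.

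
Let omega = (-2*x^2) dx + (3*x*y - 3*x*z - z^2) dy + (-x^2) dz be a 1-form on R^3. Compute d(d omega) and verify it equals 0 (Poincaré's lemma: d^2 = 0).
d(d omega) = 0

Step 1: d omega = sum_{i<j} (∂f_j/∂x_i - ∂f_i/∂x_j) dx_i ∧ dx_j:
  coeff of dx ∧ dy: 3*y - 3*z
  coeff of dx ∧ dz: -2*x
  coeff of dy ∧ dz: 3*x + 2*z
Step 2: Apply d again to each 2-form coefficient. The only possible 3-form in R^3 is dx ∧ dy ∧ dz, with coefficient
  ∂(coeff of dy∧dz)/∂x - ∂(coeff of dx∧dz)/∂y + ∂(coeff of dx∧dy)/∂z
  = ∂/∂x (3*x + 2*z) - ∂/∂y (-2*x) + ∂/∂z (3*y - 3*z).
Each of these terms simplifies to sums of mixed partials that cancel in pairs. The result is 0 (by equality of mixed partials for smooth functions — Schwarz / Clairaut).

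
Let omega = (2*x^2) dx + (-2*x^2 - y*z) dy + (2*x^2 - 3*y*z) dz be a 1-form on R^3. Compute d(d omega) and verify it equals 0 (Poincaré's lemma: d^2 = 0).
d(d omega) = 0

Step 1: d omega = sum_{i<j} (∂f_j/∂x_i - ∂f_i/∂x_j) dx_i ∧ dx_j:
  coeff of dx ∧ dy: -4*x
  coeff of dx ∧ dz: 4*x
  coeff of dy ∧ dz: y - 3*z
Step 2: Apply d again to each 2-form coefficient. The only possible 3-form in R^3 is dx ∧ dy ∧ dz, with coefficient
  ∂(coeff of dy∧dz)/∂x - ∂(coeff of dx∧dz)/∂y + ∂(coeff of dx∧dy)/∂z
  = ∂/∂x (y - 3*z) - ∂/∂y (4*x) + ∂/∂z (-4*x).
Each of these terms simplifies to sums of mixed partials that cancel in pairs. The result is 0 (by equality of mixed partials for smooth functions — Schwarz / Clairaut).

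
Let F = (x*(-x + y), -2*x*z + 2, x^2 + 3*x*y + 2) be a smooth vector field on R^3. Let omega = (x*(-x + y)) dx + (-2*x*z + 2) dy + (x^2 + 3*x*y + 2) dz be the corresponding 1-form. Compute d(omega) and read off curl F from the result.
d(omega) = (5*x) dy ∧ dz + (-2*x - 3*y) dz ∧ dx + (-x - 2*z) dx ∧ dy; curl F = (5*x, -2*x - 3*y, -x - 2*z)

d omega = sum_{i<j} (∂f_j/∂x_i - ∂f_i/∂x_j) dx_i ∧ dx_j. Under the identification (dy ∧ dz, dz ∧ dx, dx ∧ dy) ↔ (e_x, e_y, e_z), the coefficients are exactly the components of curl F. Compute:
  ∂R/∂y - ∂Q/∂z = (3*x) - (-2*x) = 5*x
  ∂P/∂z - ∂R/∂x = (0) - (2*x + 3*y) = -2*x - 3*y
  ∂Q/∂x - ∂P/∂y = (-2*z) - (x) = -x - 2*z.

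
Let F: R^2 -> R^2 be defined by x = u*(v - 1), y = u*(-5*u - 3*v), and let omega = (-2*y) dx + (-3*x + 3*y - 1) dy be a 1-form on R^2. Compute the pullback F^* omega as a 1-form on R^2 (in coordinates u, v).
F^* omega = (150*u^3 + 175*u^2*v - 40*u^2 + 42*u*v^2 - 15*u*v + 10*u + 3*v) du + (u*(55*u^2 + 42*u*v - 9*u + 3)) dv

Using F^*(f dg) = (f ∘ F) d(g ∘ F), substitute each coordinate x_i by F_i(u, v) in f_i, and replace dx_i by d F_i = (∂F_i/∂u) du + (∂F_i/∂v) dv.
  For the x component: f_1(F) = 2*u*(5*u + 3*v); d F_1 = (v - 1) du + (u) dv
  For the y component: f_2(F) = -15*u^2 - 12*u*v + 3*u - 1; d F_2 = (-10*u - 3*v) du + (-3*u) dv
Combining and collecting du, dv coefficients:
  coeff of du: 150*u^3 + 175*u^2*v - 40*u^2 + 42*u*v^2 - 15*u*v + 10*u + 3*v
  coeff of dv: u*(55*u^2 + 42*u*v - 9*u + 3)
F^* omega = (150*u^3 + 175*u^2*v - 40*u^2 + 42*u*v^2 - 15*u*v + 10*u + 3*v) du + (u*(55*u^2 + 42*u*v - 9*u + 3)) dv.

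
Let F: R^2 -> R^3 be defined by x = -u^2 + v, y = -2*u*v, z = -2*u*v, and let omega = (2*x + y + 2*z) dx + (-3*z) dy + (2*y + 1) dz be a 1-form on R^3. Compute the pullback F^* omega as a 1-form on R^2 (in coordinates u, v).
F^* omega = (4*u^3 + 12*u^2*v - 4*u*v^2 - 4*u*v - 2*v) du + (-4*u^2*v - 2*u^2 - 6*u*v - 2*u + 2*v) dv

Using F^*(f dg) = (f ∘ F) d(g ∘ F), substitute each coordinate x_i by F_i(u, v) in f_i, and replace dx_i by d F_i = (∂F_i/∂u) du + (∂F_i/∂v) dv.
  For the x component: f_1(F) = -2*u^2 - 6*u*v + 2*v; d F_1 = (-2*u) du + (1) dv
  For the y component: f_2(F) = 6*u*v; d F_2 = (-2*v) du + (-2*u) dv
  For the z component: f_3(F) = -4*u*v + 1; d F_3 = (-2*v) du + (-2*u) dv
Combining and collecting du, dv coefficients:
  coeff of du: 4*u^3 + 12*u^2*v - 4*u*v^2 - 4*u*v - 2*v
  coeff of dv: -4*u^2*v - 2*u^2 - 6*u*v - 2*u + 2*v
F^* omega = (4*u^3 + 12*u^2*v - 4*u*v^2 - 4*u*v - 2*v) du + (-4*u^2*v - 2*u^2 - 6*u*v - 2*u + 2*v) dv.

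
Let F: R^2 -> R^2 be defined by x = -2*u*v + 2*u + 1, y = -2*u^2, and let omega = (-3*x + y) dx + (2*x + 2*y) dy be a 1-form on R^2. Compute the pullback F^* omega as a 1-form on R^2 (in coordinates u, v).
F^* omega = (16*u^3 + 20*u^2*v - 20*u^2 - 12*u*v^2 + 24*u*v - 20*u + 6*v - 6) du + (2*u*(2*u^2 - 6*u*v + 6*u + 3)) dv

Using F^*(f dg) = (f ∘ F) d(g ∘ F), substitute each coordinate x_i by F_i(u, v) in f_i, and replace dx_i by d F_i = (∂F_i/∂u) du + (∂F_i/∂v) dv.
  For the x component: f_1(F) = -2*u^2 + 6*u*v - 6*u - 3; d F_1 = (2 - 2*v) du + (-2*u) dv
  For the y component: f_2(F) = -4*u^2 - 4*u*v + 4*u + 2; d F_2 = (-4*u) du + (0) dv
Combining and collecting du, dv coefficients:
  coeff of du: 16*u^3 + 20*u^2*v - 20*u^2 - 12*u*v^2 + 24*u*v - 20*u + 6*v - 6
  coeff of dv: 2*u*(2*u^2 - 6*u*v + 6*u + 3)
F^* omega = (16*u^3 + 20*u^2*v - 20*u^2 - 12*u*v^2 + 24*u*v - 20*u + 6*v - 6) du + (2*u*(2*u^2 - 6*u*v + 6*u + 3)) dv.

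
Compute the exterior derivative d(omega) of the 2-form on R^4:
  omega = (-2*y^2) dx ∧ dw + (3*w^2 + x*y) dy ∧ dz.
d(omega) = (4*y) dx ∧ dy ∧ dw + (y) dx ∧ dy ∧ dz + (6*w) dy ∧ dz ∧ dw

For a 2-form omega = sum_{i<j} g_{ij} dx_i ∧ dx_j, the exterior derivative is
  d(omega) = sum_{i<j} d(g_{ij}) ∧ dx_i ∧ dx_j = sum_{i<j, k} (∂g_{ij}/∂x_k) dx_k ∧ dx_i ∧ dx_j.
Expand each term, using dx_k ∧ dx_i ∧ dx_j = sgn(permutation) dx_{(a)} ∧ dx_{(b)} ∧ dx_{(c)} with (a < b < c) sorted:
  d(-2*y^2) includes (∂/∂y)(-2*y^2) dy = (-4*y) dy, which multiplied by dx ∧ dw gives (4*y) dx ∧ dy ∧ dw
  d(3*w^2 + x*y) includes (∂/∂x)(3*w^2 + x*y) dx = (y) dx, which multiplied by dy ∧ dz gives (y) dx ∧ dy ∧ dz
  d(3*w^2 + x*y) includes (∂/∂w)(3*w^2 + x*y) dw = (6*w) dw, which multiplied by dy ∧ dz gives (6*w) dy ∧ dz ∧ dw
Collecting like 3-forms: d(omega) = (4*y) dx ∧ dy ∧ dw + (y) dx ∧ dy ∧ dz + (6*w) dy ∧ dz ∧ dw.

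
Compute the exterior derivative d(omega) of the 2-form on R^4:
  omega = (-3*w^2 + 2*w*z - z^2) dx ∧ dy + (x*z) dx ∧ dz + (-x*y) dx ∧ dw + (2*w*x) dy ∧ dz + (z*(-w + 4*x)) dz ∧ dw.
d(omega) = (4*w - 2*z) dx ∧ dy ∧ dz + (-6*w + x + 2*z) dx ∧ dy ∧ dw + (2*x) dy ∧ dz ∧ dw + (4*z) dx ∧ dz ∧ dw

For a 2-form omega = sum_{i<j} g_{ij} dx_i ∧ dx_j, the exterior derivative is
  d(omega) = sum_{i<j} d(g_{ij}) ∧ dx_i ∧ dx_j = sum_{i<j, k} (∂g_{ij}/∂x_k) dx_k ∧ dx_i ∧ dx_j.
Expand each term, using dx_k ∧ dx_i ∧ dx_j = sgn(permutation) dx_{(a)} ∧ dx_{(b)} ∧ dx_{(c)} with (a < b < c) sorted:
  d(-3*w^2 + 2*w*z - z^2) includes (∂/∂z)(-3*w^2 + 2*w*z - z^2) dz = (2*w - 2*z) dz, which multiplied by dx ∧ dy gives (2*w - 2*z) dx ∧ dy ∧ dz
  d(-3*w^2 + 2*w*z - z^2) includes (∂/∂w)(-3*w^2 + 2*w*z - z^2) dw = (-6*w + 2*z) dw, which multiplied by dx ∧ dy gives (-6*w + 2*z) dx ∧ dy ∧ dw
  d(-x*y) includes (∂/∂y)(-x*y) dy = (-x) dy, which multiplied by dx ∧ dw gives (x) dx ∧ dy ∧ dw
  d(2*w*x) includes (∂/∂x)(2*w*x) dx = (2*w) dx, which multiplied by dy ∧ dz gives (2*w) dx ∧ dy ∧ dz
  d(2*w*x) includes (∂/∂w)(2*w*x) dw = (2*x) dw, which multiplied by dy ∧ dz gives (2*x) dy ∧ dz ∧ dw
  d(z*(-w + 4*x)) includes (∂/∂x)(z*(-w + 4*x)) dx = (4*z) dx, which multiplied by dz ∧ dw gives (4*z) dx ∧ dz ∧ dw
Collecting like 3-forms: d(omega) = (4*w - 2*z) dx ∧ dy ∧ dz + (-6*w + x + 2*z) dx ∧ dy ∧ dw + (2*x) dy ∧ dz ∧ dw + (4*z) dx ∧ dz ∧ dw.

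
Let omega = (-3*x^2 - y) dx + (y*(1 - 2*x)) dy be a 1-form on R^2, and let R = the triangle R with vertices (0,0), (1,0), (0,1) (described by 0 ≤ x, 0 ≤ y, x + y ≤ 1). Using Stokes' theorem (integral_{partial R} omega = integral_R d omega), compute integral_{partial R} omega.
integral_(partial R) omega = 1/6

Stokes: integral_partial_R omega = integral_R d omega with d omega = (∂Q/∂x - ∂P/∂y) dx ∧ dy.
  ∂Q/∂x = -2*y
  ∂P/∂y = -1
  integrand = ∂Q/∂x - ∂P/∂y = 1 - 2*y.
Integrating over R: integral_0^1 integral_0^{1-x} (1 - 2*y) dy dx = 1/6.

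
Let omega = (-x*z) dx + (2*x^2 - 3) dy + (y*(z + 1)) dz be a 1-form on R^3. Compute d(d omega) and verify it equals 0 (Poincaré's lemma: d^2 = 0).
d(d omega) = 0

Step 1: d omega = sum_{i<j} (∂f_j/∂x_i - ∂f_i/∂x_j) dx_i ∧ dx_j:
  coeff of dx ∧ dy: 4*x
  coeff of dx ∧ dz: x
  coeff of dy ∧ dz: z + 1
Step 2: Apply d again to each 2-form coefficient. The only possible 3-form in R^3 is dx ∧ dy ∧ dz, with coefficient
  ∂(coeff of dy∧dz)/∂x - ∂(coeff of dx∧dz)/∂y + ∂(coeff of dx∧dy)/∂z
  = ∂/∂x (z + 1) - ∂/∂y (x) + ∂/∂z (4*x).
Each of these terms simplifies to sums of mixed partials that cancel in pairs. The result is 0 (by equality of mixed partials for smooth functions — Schwarz / Clairaut).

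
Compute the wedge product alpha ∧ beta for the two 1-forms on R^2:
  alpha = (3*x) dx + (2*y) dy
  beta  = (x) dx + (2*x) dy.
alpha ∧ beta = (2*x*(3*x - y)) dx ∧ dy

Distribute the wedge, using dx_i ∧ dx_j = -dx_j ∧ dx_i and dx_i ∧ dx_i = 0. For each pair (i, j) with i < j, the coefficient of dx_i ∧ dx_j in alpha ∧ beta is (alpha_i * beta_j - alpha_j * beta_i). Collecting: alpha ∧ beta = (2*x*(3*x - y)) dx ∧ dy.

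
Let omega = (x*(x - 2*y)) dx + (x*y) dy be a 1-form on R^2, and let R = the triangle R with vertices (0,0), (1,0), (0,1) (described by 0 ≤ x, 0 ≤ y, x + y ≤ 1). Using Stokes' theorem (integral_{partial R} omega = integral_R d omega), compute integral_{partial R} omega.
integral_(partial R) omega = 1/2

Stokes: integral_partial_R omega = integral_R d omega with d omega = (∂Q/∂x - ∂P/∂y) dx ∧ dy.
  ∂Q/∂x = y
  ∂P/∂y = -2*x
  integrand = ∂Q/∂x - ∂P/∂y = 2*x + y.
Integrating over R: integral_0^1 integral_0^{1-x} (2*x + y) dy dx = 1/2.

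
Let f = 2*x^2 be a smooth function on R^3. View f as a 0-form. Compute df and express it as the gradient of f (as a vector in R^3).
df = (4*x) dx + (0) dy + (0) dz; grad f = (4*x, 0, 0)

For a 0-form f, d f = (∂f/∂x) dx + (∂f/∂y) dy + (∂f/∂z) dz. The components of the vector representation are exactly the entries of grad f in Cartesian coordinates:
  ∂f/∂x = 4*x
  ∂f/∂y = 0
  ∂f/∂z = 0.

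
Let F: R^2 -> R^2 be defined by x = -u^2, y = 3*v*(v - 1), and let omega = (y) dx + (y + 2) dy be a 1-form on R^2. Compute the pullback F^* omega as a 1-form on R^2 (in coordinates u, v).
F^* omega = (6*u*v*(1 - v)) du + (18*v^3 - 27*v^2 + 21*v - 6) dv

Using F^*(f dg) = (f ∘ F) d(g ∘ F), substitute each coordinate x_i by F_i(u, v) in f_i, and replace dx_i by d F_i = (∂F_i/∂u) du + (∂F_i/∂v) dv.
  For the x component: f_1(F) = 3*v*(v - 1); d F_1 = (-2*u) du + (0) dv
  For the y component: f_2(F) = 3*v^2 - 3*v + 2; d F_2 = (0) du + (6*v - 3) dv
Combining and collecting du, dv coefficients:
  coeff of du: 6*u*v*(1 - v)
  coeff of dv: 18*v^3 - 27*v^2 + 21*v - 6
F^* omega = (6*u*v*(1 - v)) du + (18*v^3 - 27*v^2 + 21*v - 6) dv.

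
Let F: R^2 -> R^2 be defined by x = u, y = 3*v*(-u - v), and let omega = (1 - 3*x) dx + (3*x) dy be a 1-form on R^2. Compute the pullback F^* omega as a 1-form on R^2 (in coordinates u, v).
F^* omega = (-9*u*v - 3*u + 1) du + (9*u*(-u - 2*v)) dv

Using F^*(f dg) = (f ∘ F) d(g ∘ F), substitute each coordinate x_i by F_i(u, v) in f_i, and replace dx_i by d F_i = (∂F_i/∂u) du + (∂F_i/∂v) dv.
  For the x component: f_1(F) = 1 - 3*u; d F_1 = (1) du + (0) dv
  For the y component: f_2(F) = 3*u; d F_2 = (-3*v) du + (-3*u - 6*v) dv
Combining and collecting du, dv coefficients:
  coeff of du: -9*u*v - 3*u + 1
  coeff of dv: 9*u*(-u - 2*v)
F^* omega = (-9*u*v - 3*u + 1) du + (9*u*(-u - 2*v)) dv.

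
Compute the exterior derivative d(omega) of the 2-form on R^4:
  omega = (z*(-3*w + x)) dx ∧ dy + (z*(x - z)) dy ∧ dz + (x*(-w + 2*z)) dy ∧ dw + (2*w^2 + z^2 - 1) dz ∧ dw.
d(omega) = (-3*w + x + z) dx ∧ dy ∧ dz + (-w - z) dx ∧ dy ∧ dw + (-2*x) dy ∧ dz ∧ dw

For a 2-form omega = sum_{i<j} g_{ij} dx_i ∧ dx_j, the exterior derivative is
  d(omega) = sum_{i<j} d(g_{ij}) ∧ dx_i ∧ dx_j = sum_{i<j, k} (∂g_{ij}/∂x_k) dx_k ∧ dx_i ∧ dx_j.
Expand each term, using dx_k ∧ dx_i ∧ dx_j = sgn(permutation) dx_{(a)} ∧ dx_{(b)} ∧ dx_{(c)} with (a < b < c) sorted:
  d(z*(-3*w + x)) includes (∂/∂z)(z*(-3*w + x)) dz = (-3*w + x) dz, which multiplied by dx ∧ dy gives (-3*w + x) dx ∧ dy ∧ dz
  d(z*(-3*w + x)) includes (∂/∂w)(z*(-3*w + x)) dw = (-3*z) dw, which multiplied by dx ∧ dy gives (-3*z) dx ∧ dy ∧ dw
  d(z*(x - z)) includes (∂/∂x)(z*(x - z)) dx = (z) dx, which multiplied by dy ∧ dz gives (z) dx ∧ dy ∧ dz
  d(x*(-w + 2*z)) includes (∂/∂x)(x*(-w + 2*z)) dx = (-w + 2*z) dx, which multiplied by dy ∧ dw gives (-w + 2*z) dx ∧ dy ∧ dw
  d(x*(-w + 2*z)) includes (∂/∂z)(x*(-w + 2*z)) dz = (2*x) dz, which multiplied by dy ∧ dw gives (-2*x) dy ∧ dz ∧ dw
Collecting like 3-forms: d(omega) = (-3*w + x + z) dx ∧ dy ∧ dz + (-w - z) dx ∧ dy ∧ dw + (-2*x) dy ∧ dz ∧ dw.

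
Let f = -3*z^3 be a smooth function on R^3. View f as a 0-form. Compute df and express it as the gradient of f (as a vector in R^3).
df = (0) dx + (0) dy + (-9*z^2) dz; grad f = (0, 0, -9*z^2)

For a 0-form f, d f = (∂f/∂x) dx + (∂f/∂y) dy + (∂f/∂z) dz. The components of the vector representation are exactly the entries of grad f in Cartesian coordinates:
  ∂f/∂x = 0
  ∂f/∂y = 0
  ∂f/∂z = -9*z^2.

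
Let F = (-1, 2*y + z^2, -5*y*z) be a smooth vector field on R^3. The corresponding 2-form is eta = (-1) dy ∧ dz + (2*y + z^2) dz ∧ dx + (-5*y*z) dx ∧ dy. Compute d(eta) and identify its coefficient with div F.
d(eta) = (2 - 5*y) dx ∧ dy ∧ dz; div F = 2 - 5*y

For a 2-form in R^3 of the form above, applying d gives a 3-form with coefficient ∂P/∂x + ∂Q/∂y + ∂R/∂z:
  ∂P/∂x = 0
  ∂Q/∂y = 2
  ∂R/∂z = -5*y
Sum = 2 - 5*y, which is exactly div F.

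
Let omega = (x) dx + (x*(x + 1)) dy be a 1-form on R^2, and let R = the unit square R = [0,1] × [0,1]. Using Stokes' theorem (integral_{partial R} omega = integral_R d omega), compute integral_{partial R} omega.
integral_(partial R) omega = 2

Stokes: integral_partial_R omega = integral_R d omega with d omega = (∂Q/∂x - ∂P/∂y) dx ∧ dy.
  ∂Q/∂x = 2*x + 1
  ∂P/∂y = 0
  integrand = ∂Q/∂x - ∂P/∂y = 2*x + 1.
Integrating over R: integral_0^1 integral_0^1 (2*x + 1) dx dy = 2.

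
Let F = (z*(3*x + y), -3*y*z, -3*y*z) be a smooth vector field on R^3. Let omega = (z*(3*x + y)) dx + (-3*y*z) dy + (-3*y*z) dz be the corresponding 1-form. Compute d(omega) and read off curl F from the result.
d(omega) = (3*y - 3*z) dy ∧ dz + (3*x + y) dz ∧ dx + (-z) dx ∧ dy; curl F = (3*y - 3*z, 3*x + y, -z)

d omega = sum_{i<j} (∂f_j/∂x_i - ∂f_i/∂x_j) dx_i ∧ dx_j. Under the identification (dy ∧ dz, dz ∧ dx, dx ∧ dy) ↔ (e_x, e_y, e_z), the coefficients are exactly the components of curl F. Compute:
  ∂R/∂y - ∂Q/∂z = (-3*z) - (-3*y) = 3*y - 3*z
  ∂P/∂z - ∂R/∂x = (3*x + y) - (0) = 3*x + y
  ∂Q/∂x - ∂P/∂y = (0) - (z) = -z.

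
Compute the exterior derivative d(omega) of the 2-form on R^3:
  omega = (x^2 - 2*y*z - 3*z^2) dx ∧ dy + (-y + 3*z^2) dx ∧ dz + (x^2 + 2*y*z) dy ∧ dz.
d(omega) = (2*x - 2*y - 6*z + 1) dx ∧ dy ∧ dz

For a 2-form omega = sum_{i<j} g_{ij} dx_i ∧ dx_j, the exterior derivative is
  d(omega) = sum_{i<j} d(g_{ij}) ∧ dx_i ∧ dx_j = sum_{i<j, k} (∂g_{ij}/∂x_k) dx_k ∧ dx_i ∧ dx_j.
Expand each term, using dx_k ∧ dx_i ∧ dx_j = sgn(permutation) dx_{(a)} ∧ dx_{(b)} ∧ dx_{(c)} with (a < b < c) sorted:
  d(x^2 - 2*y*z - 3*z^2) includes (∂/∂z)(x^2 - 2*y*z - 3*z^2) dz = (-2*y - 6*z) dz, which multiplied by dx ∧ dy gives (-2*y - 6*z) dx ∧ dy ∧ dz
  d(-y + 3*z^2) includes (∂/∂y)(-y + 3*z^2) dy = (-1) dy, which multiplied by dx ∧ dz gives (1) dx ∧ dy ∧ dz
  d(x^2 + 2*y*z) includes (∂/∂x)(x^2 + 2*y*z) dx = (2*x) dx, which multiplied by dy ∧ dz gives (2*x) dx ∧ dy ∧ dz
Collecting like 3-forms: d(omega) = (2*x - 2*y - 6*z + 1) dx ∧ dy ∧ dz.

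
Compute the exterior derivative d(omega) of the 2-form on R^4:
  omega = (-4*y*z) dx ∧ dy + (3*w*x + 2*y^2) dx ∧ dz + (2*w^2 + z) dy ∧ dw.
d(omega) = (-8*y) dx ∧ dy ∧ dz + (3*x) dx ∧ dz ∧ dw + (-1) dy ∧ dz ∧ dw

For a 2-form omega = sum_{i<j} g_{ij} dx_i ∧ dx_j, the exterior derivative is
  d(omega) = sum_{i<j} d(g_{ij}) ∧ dx_i ∧ dx_j = sum_{i<j, k} (∂g_{ij}/∂x_k) dx_k ∧ dx_i ∧ dx_j.
Expand each term, using dx_k ∧ dx_i ∧ dx_j = sgn(permutation) dx_{(a)} ∧ dx_{(b)} ∧ dx_{(c)} with (a < b < c) sorted:
  d(-4*y*z) includes (∂/∂z)(-4*y*z) dz = (-4*y) dz, which multiplied by dx ∧ dy gives (-4*y) dx ∧ dy ∧ dz
  d(3*w*x + 2*y^2) includes (∂/∂y)(3*w*x + 2*y^2) dy = (4*y) dy, which multiplied by dx ∧ dz gives (-4*y) dx ∧ dy ∧ dz
  d(3*w*x + 2*y^2) includes (∂/∂w)(3*w*x + 2*y^2) dw = (3*x) dw, which multiplied by dx ∧ dz gives (3*x) dx ∧ dz ∧ dw
  d(2*w^2 + z) includes (∂/∂z)(2*w^2 + z) dz = (1) dz, which multiplied by dy ∧ dw gives (-1) dy ∧ dz ∧ dw
Collecting like 3-forms: d(omega) = (-8*y) dx ∧ dy ∧ dz + (3*x) dx ∧ dz ∧ dw + (-1) dy ∧ dz ∧ dw.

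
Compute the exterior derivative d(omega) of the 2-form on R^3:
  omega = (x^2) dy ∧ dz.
d(omega) = (2*x) dx ∧ dy ∧ dz

For a 2-form omega = sum_{i<j} g_{ij} dx_i ∧ dx_j, the exterior derivative is
  d(omega) = sum_{i<j} d(g_{ij}) ∧ dx_i ∧ dx_j = sum_{i<j, k} (∂g_{ij}/∂x_k) dx_k ∧ dx_i ∧ dx_j.
Expand each term, using dx_k ∧ dx_i ∧ dx_j = sgn(permutation) dx_{(a)} ∧ dx_{(b)} ∧ dx_{(c)} with (a < b < c) sorted:
  d(x^2) includes (∂/∂x)(x^2) dx = (2*x) dx, which multiplied by dy ∧ dz gives (2*x) dx ∧ dy ∧ dz
Collecting like 3-forms: d(omega) = (2*x) dx ∧ dy ∧ dz.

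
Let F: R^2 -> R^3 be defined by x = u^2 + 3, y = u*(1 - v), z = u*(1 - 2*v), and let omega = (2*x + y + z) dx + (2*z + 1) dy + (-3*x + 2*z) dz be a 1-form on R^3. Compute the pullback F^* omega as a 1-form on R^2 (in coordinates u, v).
F^* omega = (4*u^3 + u^2 + 12*u*v^2 - 14*u*v + 16*u + 17*v - 8) du + (u*(6*u^2 + 12*u*v - 6*u + 17)) dv

Using F^*(f dg) = (f ∘ F) d(g ∘ F), substitute each coordinate x_i by F_i(u, v) in f_i, and replace dx_i by d F_i = (∂F_i/∂u) du + (∂F_i/∂v) dv.
  For the x component: f_1(F) = 2*u^2 - 3*u*v + 2*u + 6; d F_1 = (2*u) du + (0) dv
  For the y component: f_2(F) = -4*u*v + 2*u + 1; d F_2 = (1 - v) du + (-u) dv
  For the z component: f_3(F) = -3*u^2 - 4*u*v + 2*u - 9; d F_3 = (1 - 2*v) du + (-2*u) dv
Combining and collecting du, dv coefficients:
  coeff of du: 4*u^3 + u^2 + 12*u*v^2 - 14*u*v + 16*u + 17*v - 8
  coeff of dv: u*(6*u^2 + 12*u*v - 6*u + 17)
F^* omega = (4*u^3 + u^2 + 12*u*v^2 - 14*u*v + 16*u + 17*v - 8) du + (u*(6*u^2 + 12*u*v - 6*u + 17)) dv.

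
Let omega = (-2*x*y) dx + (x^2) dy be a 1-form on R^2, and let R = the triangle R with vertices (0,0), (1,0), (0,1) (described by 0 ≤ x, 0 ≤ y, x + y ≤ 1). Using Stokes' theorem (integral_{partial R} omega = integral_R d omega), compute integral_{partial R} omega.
integral_(partial R) omega = 2/3

Stokes: integral_partial_R omega = integral_R d omega with d omega = (∂Q/∂x - ∂P/∂y) dx ∧ dy.
  ∂Q/∂x = 2*x
  ∂P/∂y = -2*x
  integrand = ∂Q/∂x - ∂P/∂y = 4*x.
Integrating over R: integral_0^1 integral_0^{1-x} (4*x) dy dx = 2/3.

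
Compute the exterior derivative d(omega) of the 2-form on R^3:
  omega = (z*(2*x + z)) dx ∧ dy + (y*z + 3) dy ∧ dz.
d(omega) = (2*x + 2*z) dx ∧ dy ∧ dz

For a 2-form omega = sum_{i<j} g_{ij} dx_i ∧ dx_j, the exterior derivative is
  d(omega) = sum_{i<j} d(g_{ij}) ∧ dx_i ∧ dx_j = sum_{i<j, k} (∂g_{ij}/∂x_k) dx_k ∧ dx_i ∧ dx_j.
Expand each term, using dx_k ∧ dx_i ∧ dx_j = sgn(permutation) dx_{(a)} ∧ dx_{(b)} ∧ dx_{(c)} with (a < b < c) sorted:
  d(z*(2*x + z)) includes (∂/∂z)(z*(2*x + z)) dz = (2*x + 2*z) dz, which multiplied by dx ∧ dy gives (2*x + 2*z) dx ∧ dy ∧ dz
Collecting like 3-forms: d(omega) = (2*x + 2*z) dx ∧ dy ∧ dz.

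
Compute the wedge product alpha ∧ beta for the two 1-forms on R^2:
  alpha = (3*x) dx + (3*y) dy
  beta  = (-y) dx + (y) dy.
alpha ∧ beta = (3*y*(x + y)) dx ∧ dy

Distribute the wedge, using dx_i ∧ dx_j = -dx_j ∧ dx_i and dx_i ∧ dx_i = 0. For each pair (i, j) with i < j, the coefficient of dx_i ∧ dx_j in alpha ∧ beta is (alpha_i * beta_j - alpha_j * beta_i). Collecting: alpha ∧ beta = (3*y*(x + y)) dx ∧ dy.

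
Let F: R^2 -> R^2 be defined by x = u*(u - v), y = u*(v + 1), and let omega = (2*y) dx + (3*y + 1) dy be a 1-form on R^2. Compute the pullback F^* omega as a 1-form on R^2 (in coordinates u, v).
F^* omega = (4*u^2*v + 4*u^2 + u*v^2 + 4*u*v + 3*u + v + 1) du + (u*(u*v + u + 1)) dv

Using F^*(f dg) = (f ∘ F) d(g ∘ F), substitute each coordinate x_i by F_i(u, v) in f_i, and replace dx_i by d F_i = (∂F_i/∂u) du + (∂F_i/∂v) dv.
  For the x component: f_1(F) = 2*u*(v + 1); d F_1 = (2*u - v) du + (-u) dv
  For the y component: f_2(F) = 3*u*v + 3*u + 1; d F_2 = (v + 1) du + (u) dv
Combining and collecting du, dv coefficients:
  coeff of du: 4*u^2*v + 4*u^2 + u*v^2 + 4*u*v + 3*u + v + 1
  coeff of dv: u*(u*v + u + 1)
F^* omega = (4*u^2*v + 4*u^2 + u*v^2 + 4*u*v + 3*u + v + 1) du + (u*(u*v + u + 1)) dv.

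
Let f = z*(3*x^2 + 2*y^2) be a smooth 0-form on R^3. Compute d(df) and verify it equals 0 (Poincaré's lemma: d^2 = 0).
d(df) = 0

Step 1: df = sum_i (∂f/∂x_i) dx_i = (6*x*z) dx + (4*y*z) dy + (3*x^2 + 2*y^2) dz.
Step 2: Apply d again. Using the 1-form formula, the coefficient of dx ∧ dy in d(df) is ∂^2 f/∂x ∂y - ∂^2 f/∂y ∂x = (0) - (0) = 0 (equality of mixed partials for smooth f).
Similarly for dx ∧ dz and dy ∧ dz — all coefficients vanish. So d(df) = 0.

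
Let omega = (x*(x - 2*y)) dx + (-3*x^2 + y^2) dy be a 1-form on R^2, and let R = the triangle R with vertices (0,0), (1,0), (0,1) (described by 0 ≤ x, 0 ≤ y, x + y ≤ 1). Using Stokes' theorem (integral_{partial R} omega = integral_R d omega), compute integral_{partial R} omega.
integral_(partial R) omega = -2/3

Stokes: integral_partial_R omega = integral_R d omega with d omega = (∂Q/∂x - ∂P/∂y) dx ∧ dy.
  ∂Q/∂x = -6*x
  ∂P/∂y = -2*x
  integrand = ∂Q/∂x - ∂P/∂y = -4*x.
Integrating over R: integral_0^1 integral_0^{1-x} (-4*x) dy dx = -2/3.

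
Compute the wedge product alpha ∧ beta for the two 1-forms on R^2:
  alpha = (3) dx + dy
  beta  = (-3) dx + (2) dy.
alpha ∧ beta = (9) dx ∧ dy

Distribute the wedge, using dx_i ∧ dx_j = -dx_j ∧ dx_i and dx_i ∧ dx_i = 0. For each pair (i, j) with i < j, the coefficient of dx_i ∧ dx_j in alpha ∧ beta is (alpha_i * beta_j - alpha_j * beta_i). Collecting: alpha ∧ beta = (9) dx ∧ dy.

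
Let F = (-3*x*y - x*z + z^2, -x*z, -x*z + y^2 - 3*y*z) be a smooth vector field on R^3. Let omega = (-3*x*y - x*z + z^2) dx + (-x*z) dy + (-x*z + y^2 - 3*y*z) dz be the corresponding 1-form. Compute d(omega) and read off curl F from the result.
d(omega) = (x + 2*y - 3*z) dy ∧ dz + (-x + 3*z) dz ∧ dx + (3*x - z) dx ∧ dy; curl F = (x + 2*y - 3*z, -x + 3*z, 3*x - z)

d omega = sum_{i<j} (∂f_j/∂x_i - ∂f_i/∂x_j) dx_i ∧ dx_j. Under the identification (dy ∧ dz, dz ∧ dx, dx ∧ dy) ↔ (e_x, e_y, e_z), the coefficients are exactly the components of curl F. Compute:
  ∂R/∂y - ∂Q/∂z = (2*y - 3*z) - (-x) = x + 2*y - 3*z
  ∂P/∂z - ∂R/∂x = (-x + 2*z) - (-z) = -x + 3*z
  ∂Q/∂x - ∂P/∂y = (-z) - (-3*x) = 3*x - z.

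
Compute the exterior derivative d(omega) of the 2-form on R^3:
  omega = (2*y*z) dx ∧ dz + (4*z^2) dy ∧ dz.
d(omega) = (-2*z) dx ∧ dy ∧ dz

For a 2-form omega = sum_{i<j} g_{ij} dx_i ∧ dx_j, the exterior derivative is
  d(omega) = sum_{i<j} d(g_{ij}) ∧ dx_i ∧ dx_j = sum_{i<j, k} (∂g_{ij}/∂x_k) dx_k ∧ dx_i ∧ dx_j.
Expand each term, using dx_k ∧ dx_i ∧ dx_j = sgn(permutation) dx_{(a)} ∧ dx_{(b)} ∧ dx_{(c)} with (a < b < c) sorted:
  d(2*y*z) includes (∂/∂y)(2*y*z) dy = (2*z) dy, which multiplied by dx ∧ dz gives (-2*z) dx ∧ dy ∧ dz
Collecting like 3-forms: d(omega) = (-2*z) dx ∧ dy ∧ dz.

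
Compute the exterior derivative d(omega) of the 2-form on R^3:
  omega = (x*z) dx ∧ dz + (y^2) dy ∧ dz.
d(omega) = 0

For a 2-form omega = sum_{i<j} g_{ij} dx_i ∧ dx_j, the exterior derivative is
  d(omega) = sum_{i<j} d(g_{ij}) ∧ dx_i ∧ dx_j = sum_{i<j, k} (∂g_{ij}/∂x_k) dx_k ∧ dx_i ∧ dx_j.
Expand each term, using dx_k ∧ dx_i ∧ dx_j = sgn(permutation) dx_{(a)} ∧ dx_{(b)} ∧ dx_{(c)} with (a < b < c) sorted:

Collecting like 3-forms: d(omega) = 0.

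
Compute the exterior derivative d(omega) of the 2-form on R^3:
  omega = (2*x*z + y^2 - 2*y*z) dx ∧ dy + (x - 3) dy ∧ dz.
d(omega) = (2*x - 2*y + 1) dx ∧ dy ∧ dz

For a 2-form omega = sum_{i<j} g_{ij} dx_i ∧ dx_j, the exterior derivative is
  d(omega) = sum_{i<j} d(g_{ij}) ∧ dx_i ∧ dx_j = sum_{i<j, k} (∂g_{ij}/∂x_k) dx_k ∧ dx_i ∧ dx_j.
Expand each term, using dx_k ∧ dx_i ∧ dx_j = sgn(permutation) dx_{(a)} ∧ dx_{(b)} ∧ dx_{(c)} with (a < b < c) sorted:
  d(2*x*z + y^2 - 2*y*z) includes (∂/∂z)(2*x*z + y^2 - 2*y*z) dz = (2*x - 2*y) dz, which multiplied by dx ∧ dy gives (2*x - 2*y) dx ∧ dy ∧ dz
  d(x - 3) includes (∂/∂x)(x - 3) dx = (1) dx, which multiplied by dy ∧ dz gives (1) dx ∧ dy ∧ dz
Collecting like 3-forms: d(omega) = (2*x - 2*y + 1) dx ∧ dy ∧ dz.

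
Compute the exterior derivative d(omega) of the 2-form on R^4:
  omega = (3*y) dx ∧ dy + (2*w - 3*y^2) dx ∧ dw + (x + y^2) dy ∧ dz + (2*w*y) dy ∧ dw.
d(omega) = (6*y) dx ∧ dy ∧ dw + (1) dx ∧ dy ∧ dz

For a 2-form omega = sum_{i<j} g_{ij} dx_i ∧ dx_j, the exterior derivative is
  d(omega) = sum_{i<j} d(g_{ij}) ∧ dx_i ∧ dx_j = sum_{i<j, k} (∂g_{ij}/∂x_k) dx_k ∧ dx_i ∧ dx_j.
Expand each term, using dx_k ∧ dx_i ∧ dx_j = sgn(permutation) dx_{(a)} ∧ dx_{(b)} ∧ dx_{(c)} with (a < b < c) sorted:
  d(2*w - 3*y^2) includes (∂/∂y)(2*w - 3*y^2) dy = (-6*y) dy, which multiplied by dx ∧ dw gives (6*y) dx ∧ dy ∧ dw
  d(x + y^2) includes (∂/∂x)(x + y^2) dx = (1) dx, which multiplied by dy ∧ dz gives (1) dx ∧ dy ∧ dz
Collecting like 3-forms: d(omega) = (6*y) dx ∧ dy ∧ dw + (1) dx ∧ dy ∧ dz.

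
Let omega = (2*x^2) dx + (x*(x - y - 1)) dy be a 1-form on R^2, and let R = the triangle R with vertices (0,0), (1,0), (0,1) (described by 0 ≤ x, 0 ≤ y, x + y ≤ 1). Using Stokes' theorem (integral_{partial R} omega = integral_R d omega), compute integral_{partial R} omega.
integral_(partial R) omega = -1/3

Stokes: integral_partial_R omega = integral_R d omega with d omega = (∂Q/∂x - ∂P/∂y) dx ∧ dy.
  ∂Q/∂x = 2*x - y - 1
  ∂P/∂y = 0
  integrand = ∂Q/∂x - ∂P/∂y = 2*x - y - 1.
Integrating over R: integral_0^1 integral_0^{1-x} (2*x - y - 1) dy dx = -1/3.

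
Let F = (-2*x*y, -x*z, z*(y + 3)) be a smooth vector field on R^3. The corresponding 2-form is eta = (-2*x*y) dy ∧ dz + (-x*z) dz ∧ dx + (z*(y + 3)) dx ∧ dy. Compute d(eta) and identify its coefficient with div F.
d(eta) = (3 - y) dx ∧ dy ∧ dz; div F = 3 - y

For a 2-form in R^3 of the form above, applying d gives a 3-form with coefficient ∂P/∂x + ∂Q/∂y + ∂R/∂z:
  ∂P/∂x = -2*y
  ∂Q/∂y = 0
  ∂R/∂z = y + 3
Sum = 3 - y, which is exactly div F.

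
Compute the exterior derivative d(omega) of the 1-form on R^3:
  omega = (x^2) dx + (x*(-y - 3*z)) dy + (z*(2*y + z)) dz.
d(omega) = (-y - 3*z) dx ∧ dy + (3*x + 2*z) dy ∧ dz

For a 1-form omega = sum_i f_i dx_i, the exterior derivative is
  d(omega) = sum_{i < j} (∂f_j/∂x_i - ∂f_i/∂x_j) dx_i ∧ dx_j.
  coefficient of dx ∧ dy: ∂f_2/∂x - ∂f_1/∂y = ∂(x*(-y - 3*z))/∂x - ∂(x^2)/∂y = -y - 3*z
  coefficient of dy ∧ dz: ∂f_3/∂y - ∂f_2/∂z = ∂(z*(2*y + z))/∂y - ∂(x*(-y - 3*z))/∂z = 3*x + 2*z
Assembling: d(omega) = (-y - 3*z) dx ∧ dy + (3*x + 2*z) dy ∧ dz.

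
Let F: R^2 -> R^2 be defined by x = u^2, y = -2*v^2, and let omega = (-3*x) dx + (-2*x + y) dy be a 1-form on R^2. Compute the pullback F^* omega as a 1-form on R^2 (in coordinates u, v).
F^* omega = (-6*u^3) du + (8*v*(u^2 + v^2)) dv

Using F^*(f dg) = (f ∘ F) d(g ∘ F), substitute each coordinate x_i by F_i(u, v) in f_i, and replace dx_i by d F_i = (∂F_i/∂u) du + (∂F_i/∂v) dv.
  For the x component: f_1(F) = -3*u^2; d F_1 = (2*u) du + (0) dv
  For the y component: f_2(F) = -2*u^2 - 2*v^2; d F_2 = (0) du + (-4*v) dv
Combining and collecting du, dv coefficients:
  coeff of du: -6*u^3
  coeff of dv: 8*v*(u^2 + v^2)
F^* omega = (-6*u^3) du + (8*v*(u^2 + v^2)) dv.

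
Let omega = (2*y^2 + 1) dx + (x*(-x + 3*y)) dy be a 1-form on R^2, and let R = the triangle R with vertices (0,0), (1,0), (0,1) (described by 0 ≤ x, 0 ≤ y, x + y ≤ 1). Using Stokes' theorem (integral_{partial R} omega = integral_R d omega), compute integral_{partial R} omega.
integral_(partial R) omega = -1/2

Stokes: integral_partial_R omega = integral_R d omega with d omega = (∂Q/∂x - ∂P/∂y) dx ∧ dy.
  ∂Q/∂x = -2*x + 3*y
  ∂P/∂y = 4*y
  integrand = ∂Q/∂x - ∂P/∂y = -2*x - y.
Integrating over R: integral_0^1 integral_0^{1-x} (-2*x - y) dy dx = -1/2.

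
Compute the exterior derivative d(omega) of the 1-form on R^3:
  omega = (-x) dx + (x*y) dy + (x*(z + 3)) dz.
d(omega) = (y) dx ∧ dy + (z + 3) dx ∧ dz

For a 1-form omega = sum_i f_i dx_i, the exterior derivative is
  d(omega) = sum_{i < j} (∂f_j/∂x_i - ∂f_i/∂x_j) dx_i ∧ dx_j.
  coefficient of dx ∧ dy: ∂f_2/∂x - ∂f_1/∂y = ∂(x*y)/∂x - ∂(-x)/∂y = y
  coefficient of dx ∧ dz: ∂f_3/∂x - ∂f_1/∂z = ∂(x*(z + 3))/∂x - ∂(-x)/∂z = z + 3
Assembling: d(omega) = (y) dx ∧ dy + (z + 3) dx ∧ dz.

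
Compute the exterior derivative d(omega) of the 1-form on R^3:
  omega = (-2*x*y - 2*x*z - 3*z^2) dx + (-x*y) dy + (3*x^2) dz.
d(omega) = (2*x - y) dx ∧ dy + (8*x + 6*z) dx ∧ dz

For a 1-form omega = sum_i f_i dx_i, the exterior derivative is
  d(omega) = sum_{i < j} (∂f_j/∂x_i - ∂f_i/∂x_j) dx_i ∧ dx_j.
  coefficient of dx ∧ dy: ∂f_2/∂x - ∂f_1/∂y = ∂(-x*y)/∂x - ∂(-2*x*y - 2*x*z - 3*z^2)/∂y = 2*x - y
  coefficient of dx ∧ dz: ∂f_3/∂x - ∂f_1/∂z = ∂(3*x^2)/∂x - ∂(-2*x*y - 2*x*z - 3*z^2)/∂z = 8*x + 6*z
Assembling: d(omega) = (2*x - y) dx ∧ dy + (8*x + 6*z) dx ∧ dz.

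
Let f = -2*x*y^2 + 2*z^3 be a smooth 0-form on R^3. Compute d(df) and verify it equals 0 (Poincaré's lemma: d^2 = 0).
d(df) = 0

Step 1: df = sum_i (∂f/∂x_i) dx_i = (-2*y^2) dx + (-4*x*y) dy + (6*z^2) dz.
Step 2: Apply d again. Using the 1-form formula, the coefficient of dx ∧ dy in d(df) is ∂^2 f/∂x ∂y - ∂^2 f/∂y ∂x = (-4*y) - (-4*y) = 0 (equality of mixed partials for smooth f).
Similarly for dx ∧ dz and dy ∧ dz — all coefficients vanish. So d(df) = 0.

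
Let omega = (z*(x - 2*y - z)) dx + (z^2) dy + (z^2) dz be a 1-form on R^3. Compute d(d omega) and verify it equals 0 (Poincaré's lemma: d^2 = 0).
d(d omega) = 0

Step 1: d omega = sum_{i<j} (∂f_j/∂x_i - ∂f_i/∂x_j) dx_i ∧ dx_j:
  coeff of dx ∧ dy: 2*z
  coeff of dx ∧ dz: -x + 2*y + 2*z
  coeff of dy ∧ dz: -2*z
Step 2: Apply d again to each 2-form coefficient. The only possible 3-form in R^3 is dx ∧ dy ∧ dz, with coefficient
  ∂(coeff of dy∧dz)/∂x - ∂(coeff of dx∧dz)/∂y + ∂(coeff of dx∧dy)/∂z
  = ∂/∂x (-2*z) - ∂/∂y (-x + 2*y + 2*z) + ∂/∂z (2*z).
Each of these terms simplifies to sums of mixed partials that cancel in pairs. The result is 0 (by equality of mixed partials for smooth functions — Schwarz / Clairaut).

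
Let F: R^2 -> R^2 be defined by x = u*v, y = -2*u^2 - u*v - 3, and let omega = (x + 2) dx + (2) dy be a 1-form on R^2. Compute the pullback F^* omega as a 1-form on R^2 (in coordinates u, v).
F^* omega = (u*(v^2 - 8)) du + (u^2*v) dv

Using F^*(f dg) = (f ∘ F) d(g ∘ F), substitute each coordinate x_i by F_i(u, v) in f_i, and replace dx_i by d F_i = (∂F_i/∂u) du + (∂F_i/∂v) dv.
  For the x component: f_1(F) = u*v + 2; d F_1 = (v) du + (u) dv
  For the y component: f_2(F) = 2; d F_2 = (-4*u - v) du + (-u) dv
Combining and collecting du, dv coefficients:
  coeff of du: u*(v^2 - 8)
  coeff of dv: u^2*v
F^* omega = (u*(v^2 - 8)) du + (u^2*v) dv.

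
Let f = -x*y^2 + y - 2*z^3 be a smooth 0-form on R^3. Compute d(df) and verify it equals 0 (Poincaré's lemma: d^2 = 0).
d(df) = 0

Step 1: df = sum_i (∂f/∂x_i) dx_i = (-y^2) dx + (-2*x*y + 1) dy + (-6*z^2) dz.
Step 2: Apply d again. Using the 1-form formula, the coefficient of dx ∧ dy in d(df) is ∂^2 f/∂x ∂y - ∂^2 f/∂y ∂x = (-2*y) - (-2*y) = 0 (equality of mixed partials for smooth f).
Similarly for dx ∧ dz and dy ∧ dz — all coefficients vanish. So d(df) = 0.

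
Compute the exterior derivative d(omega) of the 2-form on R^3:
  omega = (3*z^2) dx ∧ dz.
d(omega) = 0

For a 2-form omega = sum_{i<j} g_{ij} dx_i ∧ dx_j, the exterior derivative is
  d(omega) = sum_{i<j} d(g_{ij}) ∧ dx_i ∧ dx_j = sum_{i<j, k} (∂g_{ij}/∂x_k) dx_k ∧ dx_i ∧ dx_j.
Expand each term, using dx_k ∧ dx_i ∧ dx_j = sgn(permutation) dx_{(a)} ∧ dx_{(b)} ∧ dx_{(c)} with (a < b < c) sorted:

Collecting like 3-forms: d(omega) = 0.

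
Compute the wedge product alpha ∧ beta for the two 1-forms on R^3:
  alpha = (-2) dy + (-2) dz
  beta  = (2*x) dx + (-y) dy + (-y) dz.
alpha ∧ beta = (4*x) dx ∧ dy + (4*x) dx ∧ dz

Distribute the wedge, using dx_i ∧ dx_j = -dx_j ∧ dx_i and dx_i ∧ dx_i = 0. For each pair (i, j) with i < j, the coefficient of dx_i ∧ dx_j in alpha ∧ beta is (alpha_i * beta_j - alpha_j * beta_i). Collecting: alpha ∧ beta = (4*x) dx ∧ dy + (4*x) dx ∧ dz.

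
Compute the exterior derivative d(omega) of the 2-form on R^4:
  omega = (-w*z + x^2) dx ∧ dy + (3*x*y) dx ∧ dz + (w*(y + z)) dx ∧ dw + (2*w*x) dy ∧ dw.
d(omega) = (-w - 3*x) dx ∧ dy ∧ dz + (w - z) dx ∧ dy ∧ dw + (-w) dx ∧ dz ∧ dw

For a 2-form omega = sum_{i<j} g_{ij} dx_i ∧ dx_j, the exterior derivative is
  d(omega) = sum_{i<j} d(g_{ij}) ∧ dx_i ∧ dx_j = sum_{i<j, k} (∂g_{ij}/∂x_k) dx_k ∧ dx_i ∧ dx_j.
Expand each term, using dx_k ∧ dx_i ∧ dx_j = sgn(permutation) dx_{(a)} ∧ dx_{(b)} ∧ dx_{(c)} with (a < b < c) sorted:
  d(-w*z + x^2) includes (∂/∂z)(-w*z + x^2) dz = (-w) dz, which multiplied by dx ∧ dy gives (-w) dx ∧ dy ∧ dz
  d(-w*z + x^2) includes (∂/∂w)(-w*z + x^2) dw = (-z) dw, which multiplied by dx ∧ dy gives (-z) dx ∧ dy ∧ dw
  d(3*x*y) includes (∂/∂y)(3*x*y) dy = (3*x) dy, which multiplied by dx ∧ dz gives (-3*x) dx ∧ dy ∧ dz
  d(w*(y + z)) includes (∂/∂y)(w*(y + z)) dy = (w) dy, which multiplied by dx ∧ dw gives (-w) dx ∧ dy ∧ dw
  d(w*(y + z)) includes (∂/∂z)(w*(y + z)) dz = (w) dz, which multiplied by dx ∧ dw gives (-w) dx ∧ dz ∧ dw
  d(2*w*x) includes (∂/∂x)(2*w*x) dx = (2*w) dx, which multiplied by dy ∧ dw gives (2*w) dx ∧ dy ∧ dw
Collecting like 3-forms: d(omega) = (-w - 3*x) dx ∧ dy ∧ dz + (w - z) dx ∧ dy ∧ dw + (-w) dx ∧ dz ∧ dw.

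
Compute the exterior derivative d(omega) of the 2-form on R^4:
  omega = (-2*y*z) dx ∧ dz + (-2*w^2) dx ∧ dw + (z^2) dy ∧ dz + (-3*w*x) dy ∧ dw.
d(omega) = (2*z) dx ∧ dy ∧ dz + (-3*w) dx ∧ dy ∧ dw

For a 2-form omega = sum_{i<j} g_{ij} dx_i ∧ dx_j, the exterior derivative is
  d(omega) = sum_{i<j} d(g_{ij}) ∧ dx_i ∧ dx_j = sum_{i<j, k} (∂g_{ij}/∂x_k) dx_k ∧ dx_i ∧ dx_j.
Expand each term, using dx_k ∧ dx_i ∧ dx_j = sgn(permutation) dx_{(a)} ∧ dx_{(b)} ∧ dx_{(c)} with (a < b < c) sorted:
  d(-2*y*z) includes (∂/∂y)(-2*y*z) dy = (-2*z) dy, which multiplied by dx ∧ dz gives (2*z) dx ∧ dy ∧ dz
  d(-3*w*x) includes (∂/∂x)(-3*w*x) dx = (-3*w) dx, which multiplied by dy ∧ dw gives (-3*w) dx ∧ dy ∧ dw
Collecting like 3-forms: d(omega) = (2*z) dx ∧ dy ∧ dz + (-3*w) dx ∧ dy ∧ dw.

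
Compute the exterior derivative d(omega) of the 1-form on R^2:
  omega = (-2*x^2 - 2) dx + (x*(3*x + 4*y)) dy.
d(omega) = (6*x + 4*y) dx ∧ dy

For a 1-form omega = sum_i f_i dx_i, the exterior derivative is
  d(omega) = sum_{i < j} (∂f_j/∂x_i - ∂f_i/∂x_j) dx_i ∧ dx_j.
  coefficient of dx ∧ dy: ∂f_2/∂x - ∂f_1/∂y = ∂(x*(3*x + 4*y))/∂x - ∂(-2*x^2 - 2)/∂y = 6*x + 4*y
Assembling: d(omega) = (6*x + 4*y) dx ∧ dy.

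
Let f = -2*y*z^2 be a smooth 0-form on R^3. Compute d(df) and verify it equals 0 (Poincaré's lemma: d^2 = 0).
d(df) = 0

Step 1: df = sum_i (∂f/∂x_i) dx_i = (0) dx + (-2*z^2) dy + (-4*y*z) dz.
Step 2: Apply d again. Using the 1-form formula, the coefficient of dx ∧ dy in d(df) is ∂^2 f/∂x ∂y - ∂^2 f/∂y ∂x = (0) - (0) = 0 (equality of mixed partials for smooth f).
Similarly for dx ∧ dz and dy ∧ dz — all coefficients vanish. So d(df) = 0.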